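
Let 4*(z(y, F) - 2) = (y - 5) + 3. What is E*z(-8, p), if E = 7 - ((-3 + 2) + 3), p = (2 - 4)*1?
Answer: -5/2 ≈ -2.5000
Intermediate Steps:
p = -2 (p = -2*1 = -2)
z(y, F) = 3/2 + y/4 (z(y, F) = 2 + ((y - 5) + 3)/4 = 2 + ((-5 + y) + 3)/4 = 2 + (-2 + y)/4 = 2 + (-½ + y/4) = 3/2 + y/4)
E = 5 (E = 7 - (-1 + 3) = 7 - 1*2 = 7 - 2 = 5)
E*z(-8, p) = 5*(3/2 + (¼)*(-8)) = 5*(3/2 - 2) = 5*(-½) = -5/2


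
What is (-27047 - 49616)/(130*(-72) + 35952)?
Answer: -76663/26592 ≈ -2.8829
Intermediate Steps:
(-27047 - 49616)/(130*(-72) + 35952) = -76663/(-9360 + 35952) = -76663/26592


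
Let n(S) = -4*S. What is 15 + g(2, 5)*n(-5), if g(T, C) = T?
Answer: 55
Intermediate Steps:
15 + g(2, 5)*n(-5) = 15 + 2*(-4*(-5)) = 15 + 2*20 = 15 + 40 = 55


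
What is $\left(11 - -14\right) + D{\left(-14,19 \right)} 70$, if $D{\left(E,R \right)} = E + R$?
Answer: $375$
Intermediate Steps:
$\left(11 - -14\right) + D{\left(-14,19 \right)} 70 = \left(11 - -14\right) + \left(-14 + 19\right) 70 = \left(11 + 14\right) + 5 \cdot 70 = 25 + 350 = 375$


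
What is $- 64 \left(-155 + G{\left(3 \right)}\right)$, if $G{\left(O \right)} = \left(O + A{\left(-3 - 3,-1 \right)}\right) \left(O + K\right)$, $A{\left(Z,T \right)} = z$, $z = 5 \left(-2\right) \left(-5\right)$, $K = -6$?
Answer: $20096$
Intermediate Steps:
$z = 50$ ($z = \left(-10\right) \left(-5\right) = 50$)
$A{\left(Z,T \right)} = 50$
$G{\left(O \right)} = \left(-6 + O\right) \left(50 + O\right)$ ($G{\left(O \right)} = \left(O + 50\right) \left(O - 6\right) = \left(50 + O\right) \left(-6 + O\right) = \left(-6 + O\right) \left(50 + O\right)$)
$- 64 \left(-155 + G{\left(3 \right)}\right) = - 64 \left(-155 + \left(-300 + 3^{2} + 44 \cdot 3\right)\right) = - 64 \left(-155 + \left(-300 + 9 + 132\right)\right) = - 64 \left(-155 - 159\right) = \left(-64\right) \left(-314\right) = 20096$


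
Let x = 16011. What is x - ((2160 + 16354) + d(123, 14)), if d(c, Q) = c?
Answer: -2626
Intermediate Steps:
x - ((2160 + 16354) + d(123, 14)) = 16011 - ((2160 + 16354) + 123) = 16011 - (18514 + 123) = 16011 - 1*18637 = 16011 - 18637 = -2626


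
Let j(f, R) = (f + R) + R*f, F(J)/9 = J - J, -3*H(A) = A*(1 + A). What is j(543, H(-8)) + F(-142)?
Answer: -28835/3 ≈ -9611.7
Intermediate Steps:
H(A) = -A*(1 + A)/3
F(J) = 0 (F(J) = 9*(J - J) = 9*0 = 0)
j(f, R) = R + f + R*f (j(f, R) = (R + f) + R*f = R + f + R*f)
j(543, H(-8)) + F(-142) = (-⅓*(-8)*(1 - 8) + 543 - ⅓*(-8)*(1 - 8)*543) + 0 = (-⅓*(-8)*(-7) + 543 - ⅓*(-8)*(-7)*543) + 0 = (-56/3 + 543 - 56/3*543) + 0 = (-56/3 + 543 - 10136) + 0 = -28835/3 + 0 = -28835/3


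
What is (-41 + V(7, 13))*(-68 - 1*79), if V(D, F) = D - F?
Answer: 6909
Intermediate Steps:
(-41 + V(7, 13))*(-68 - 1*79) = (-41 + (7 - 1*13))*(-68 - 1*79) = (-41 + (7 - 13))*(-68 - 79) = (-41 - 6)*(-147) = -47*(-147) = 6909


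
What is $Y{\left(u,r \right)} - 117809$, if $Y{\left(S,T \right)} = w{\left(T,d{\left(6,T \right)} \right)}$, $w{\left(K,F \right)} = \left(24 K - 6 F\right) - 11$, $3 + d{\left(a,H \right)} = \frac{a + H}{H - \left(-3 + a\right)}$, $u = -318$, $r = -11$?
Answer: $- \frac{826477}{7} \approx -1.1807 \cdot 10^{5}$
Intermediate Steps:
$d{\left(a,H \right)} = -3 + \frac{H + a}{3 + H - a}$ ($d{\left(a,H \right)} = -3 + \frac{a + H}{H - \left(-3 + a\right)} = -3 + \frac{H + a}{3 + H - a}$)
$w{\left(K,F \right)} = -11 - 6 F + 24 K$ ($w{\left(K,F \right)} = \left(- 6 F + 24 K\right) - 11 = -11 - 6 F + 24 K$)
$Y{\left(S,T \right)} = -11 + 24 T - \frac{6 \left(15 - 2 T\right)}{-3 + T}$ ($Y{\left(S,T \right)} = -11 - 6 \frac{-9 - 2 T + 4 \cdot 6}{3 + T - 6} + 24 T = -11 - 6 \frac{-9 - 2 T + 24}{3 + T - 6} + 24 T = -11 - 6 \frac{15 - 2 T}{-3 + T} + 24 T = -11 - \frac{6 \left(15 - 2 T\right)}{-3 + T} + 24 T = -11 + 24 T - \frac{6 \left(15 - 2 T\right)}{-3 + T}$)
$Y{\left(u,r \right)} - 117809 = \frac{-57 - -781 + 24 \left(-11\right)^{2}}{-3 - 11} - 117809 = \frac{-57 + 781 + 24 \cdot 121}{-14} - 117809 = - \frac{-57 + 781 + 2904}{14} - 117809 = \left(- \frac{1}{14}\right) 3628 - 117809 = - \frac{1814}{7} - 117809 = - \frac{826477}{7}$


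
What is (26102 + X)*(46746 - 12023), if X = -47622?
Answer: -747238960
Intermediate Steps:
(26102 + X)*(46746 - 12023) = (26102 - 47622)*(46746 - 12023) = -21520*34723 = -747238960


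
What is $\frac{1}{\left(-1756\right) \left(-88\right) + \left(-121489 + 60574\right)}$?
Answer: $\frac{1}{93613} \approx 1.0682 \cdot 10^{-5}$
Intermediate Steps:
$\frac{1}{\left(-1756\right) \left(-88\right) + \left(-121489 + 60574\right)} = \frac{1}{154528 - 60915} = \frac{1}{93613}$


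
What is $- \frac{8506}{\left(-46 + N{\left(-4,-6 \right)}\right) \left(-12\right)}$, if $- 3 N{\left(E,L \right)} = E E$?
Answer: $- \frac{4253}{308} \approx -13.808$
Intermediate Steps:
$N{\left(E,L \right)} = - \frac{E^{2}}{3}$ ($N{\left(E,L \right)} = - \frac{E E}{3} = - \frac{E^{2}}{3}$)
$- \frac{8506}{\left(-46 + N{\left(-4,-6 \right)}\right) \left(-12\right)} = - \frac{8506}{\left(-46 - \frac{\left(-4\right)^{2}}{3}\right) \left(-12\right)} = - \frac{8506}{\left(-46 - \frac{16}{3}\right) \left(-12\right)} = - \frac{8506}{\left(- \frac{154}{3}\right) \left(-12\right)} = - \frac{8506}{616} = \left(-8506\right) \frac{1}{616} = - \frac{4253}{308}$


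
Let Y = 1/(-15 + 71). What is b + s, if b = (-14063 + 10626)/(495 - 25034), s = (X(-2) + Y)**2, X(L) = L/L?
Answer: 90505643/76954304 ≈ 1.1761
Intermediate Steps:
Y = 1/56 ≈ 0.017857
X(L) = 1
s = 3249/3136 (s = (1 + 1/56)**2 = (57/56)**2 = 3249/3136 ≈ 1.0360)
b = 3437/24539 (b = -3437/(-24539) = -3437*(-1/24539) = 3437/24539 ≈ 0.14006)
b + s = 3437/24539 + 3249/3136 = 90505643/76954304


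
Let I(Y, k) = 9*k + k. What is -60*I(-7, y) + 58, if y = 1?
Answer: -542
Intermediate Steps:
I(Y, k) = 10*k
-60*I(-7, y) + 58 = -600 + 58 = -542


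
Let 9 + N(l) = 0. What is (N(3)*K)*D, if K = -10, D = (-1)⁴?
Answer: 90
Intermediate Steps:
D = 1
N(l) = -9 (N(l) = -9 + 0 = -9)
(N(3)*K)*D = -9*(-10)*1 = 90*1 = 90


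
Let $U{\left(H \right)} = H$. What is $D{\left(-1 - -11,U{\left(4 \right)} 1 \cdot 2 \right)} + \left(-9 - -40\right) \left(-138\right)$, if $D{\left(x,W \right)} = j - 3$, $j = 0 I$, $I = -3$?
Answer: $-4281$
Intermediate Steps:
$j = 0$ ($j = 0 \left(-3\right) = 0$)
$D{\left(x,W \right)} = -3$ ($D{\left(x,W \right)} = 0 - 3 = -3$)
$D{\left(-1 - -11,U{\left(4 \right)} 1 \cdot 2 \right)} + \left(-9 - -40\right) \left(-138\right) = -3 + \left(-9 - -40\right) \left(-138\right) = -3 + \left(-9 + 40\right) \left(-138\right) = -3 + 31 \left(-138\right) = -3 - 4278 = -4281$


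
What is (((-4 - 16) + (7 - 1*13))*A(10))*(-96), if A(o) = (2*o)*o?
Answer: 499200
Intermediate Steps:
A(o) = 2*o**2
(((-4 - 16) + (7 - 1*13))*A(10))*(-96) = (((-4 - 16) + (7 - 1*13))*(2*10**2))*(-96) = ((-20 + (7 - 13))*(2*100))*(-96) = ((-20 - 6)*200)*(-96) = -26*200*(-96) = -5200*(-96) = 499200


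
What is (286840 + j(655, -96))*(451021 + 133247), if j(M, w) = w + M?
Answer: 167918038932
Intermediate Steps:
j(M, w) = M + w
(286840 + j(655, -96))*(451021 + 133247) = (286840 + (655 - 96))*(451021 + 133247) = (286840 + 559)*584268 = 287399*584268 = 167918038932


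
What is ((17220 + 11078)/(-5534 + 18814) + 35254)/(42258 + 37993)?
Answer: 234100709/532866640 ≈ 0.43932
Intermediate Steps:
((17220 + 11078)/(-5534 + 18814) + 35254)/(42258 + 37993) = (28298/13280 + 35254)/80251 = (28298*(1/13280) + 35254)*(1/80251) = (14149/6640 + 35254)*(1/80251) = (234100709/6640)*(1/80251) = 234100709/532866640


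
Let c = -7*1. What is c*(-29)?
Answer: 203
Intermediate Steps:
c = -7
c*(-29) = -7*(-29) = 203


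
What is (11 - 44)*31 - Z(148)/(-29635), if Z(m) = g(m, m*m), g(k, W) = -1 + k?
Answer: -30316458/29635 ≈ -1023.0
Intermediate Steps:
Z(m) = -1 + m
(11 - 44)*31 - Z(148)/(-29635) = (11 - 44)*31 - (-1 + 148)/(-29635) = -33*31 - 147*(-1)/29635 = -1023 - 1*(-147/29635) = -1023 + 147/29635 = -30316458/29635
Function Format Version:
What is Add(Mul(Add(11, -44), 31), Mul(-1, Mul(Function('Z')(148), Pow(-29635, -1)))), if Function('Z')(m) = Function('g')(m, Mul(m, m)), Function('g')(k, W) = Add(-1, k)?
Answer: Rational(-30316458, 29635) ≈ -1023.0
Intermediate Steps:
Function('Z')(m) = Add(-1, m)
Add(Mul(Add(11, -44), 31), Mul(-1, Mul(Function('Z')(148), Pow(-29635, -1)))) = Add(Mul(Add(11, -44), 31), Mul(-1, Mul(Add(-1, 148), Pow(-29635, -1)))) = Add(Mul(-33, 31), Mul(-1, Mul(147, Rational(-1, 29635)))) = Add(-1023, Mul(-1, Rational(-147, 29635))) = Add(-1023, Rational(147, 29635)) = Rational(-30316458, 29635)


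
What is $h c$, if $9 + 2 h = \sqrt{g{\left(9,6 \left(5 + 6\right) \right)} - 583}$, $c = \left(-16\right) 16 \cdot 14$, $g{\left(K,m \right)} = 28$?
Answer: $16128 - 1792 i \sqrt{555} \approx 16128.0 - 42217.0 i$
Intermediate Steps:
$c = -3584$ ($c = \left(-256\right) 14 = -3584$)
$h = - \frac{9}{2} + \frac{i \sqrt{555}}{2}$ ($h = - \frac{9}{2} + \frac{\sqrt{28 - 583}}{2} = - \frac{9}{2} + \frac{\sqrt{-555}}{2} = - \frac{9}{2} + \frac{i \sqrt{555}}{2} \approx -4.5 + 11.779 i$)
$h c = \left(- \frac{9}{2} + \frac{i \sqrt{555}}{2}\right) \left(-3584\right) = 16128 - 1792 i \sqrt{555}$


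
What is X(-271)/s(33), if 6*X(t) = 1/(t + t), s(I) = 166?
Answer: -1/539832 ≈ -1.8524e-6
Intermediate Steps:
X(t) = 1/(12*t) (X(t) = 1/(6*(t + t)) = 1/(6*((2*t))) = (1/(2*t))/6 = 1/(12*t))
X(-271)/s(33) = ((1/12)/(-271))/166 = ((1/12)*(-1/271))*(1/166) = -1/3252*1/166 = -1/539832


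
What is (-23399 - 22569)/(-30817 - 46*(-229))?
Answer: 45968/20283 ≈ 2.2663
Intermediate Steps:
(-23399 - 22569)/(-30817 - 46*(-229)) = -45968/(-30817 + 10534) = -45968/(-20283) = -45968*(-1/20283) = 45968/20283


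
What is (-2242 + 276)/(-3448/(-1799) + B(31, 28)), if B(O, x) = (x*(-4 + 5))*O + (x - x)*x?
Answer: -1768417/782490 ≈ -2.2600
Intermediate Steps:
B(O, x) = O*x (B(O, x) = (x*1)*O + 0*x = x*O + 0 = O*x + 0 = O*x)
(-2242 + 276)/(-3448/(-1799) + B(31, 28)) = (-2242 + 276)/(-3448/(-1799) + 31*28) = -1966/(-3448*(-1/1799) + 868) = -1966/(3448/1799 + 868) = -1966/1564980/1799 = -1966*1799/1564980 = -1768417/782490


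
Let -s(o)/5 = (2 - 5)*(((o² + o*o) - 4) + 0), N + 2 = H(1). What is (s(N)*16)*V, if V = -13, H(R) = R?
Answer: 6240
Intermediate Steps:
N = -1 (N = -2 + 1 = -1)
s(o) = -60 + 30*o² (s(o) = -5*(2 - 5)*(((o² + o*o) - 4) + 0) = -(-15)*(((o² + o²) - 4) + 0) = -(-15)*((2*o² - 4) + 0) = -(-15)*((-4 + 2*o²) + 0) = -(-15)*(-4 + 2*o²) = -5*(12 - 6*o²) = -60 + 30*o²)
(s(N)*16)*V = ((-60 + 30*(-1)²)*16)*(-13) = ((-60 + 30*1)*16)*(-13) = ((-60 + 30)*16)*(-13) = -30*16*(-13) = -480*(-13) = 6240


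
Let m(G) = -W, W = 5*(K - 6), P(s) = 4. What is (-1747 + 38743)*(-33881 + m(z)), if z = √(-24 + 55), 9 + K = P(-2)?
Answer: -1251426696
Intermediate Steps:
K = -5 (K = -9 + 4 = -5)
z = √31 ≈ 5.5678
W = -55 (W = 5*(-5 - 6) = 5*(-11) = -55)
m(G) = 55 (m(G) = -1*(-55) = 55)
(-1747 + 38743)*(-33881 + m(z)) = (-1747 + 38743)*(-33881 + 55) = 36996*(-33826) = -1251426696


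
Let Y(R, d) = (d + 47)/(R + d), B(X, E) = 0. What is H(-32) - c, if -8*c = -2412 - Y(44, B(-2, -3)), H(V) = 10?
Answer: -102655/352 ≈ -291.63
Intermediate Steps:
Y(R, d) = (47 + d)/(R + d)
c = 106175/352 (c = -(-2412 - (47 + 0)/(44 + 0))/8 = -(-2412 - 47/44)/8 = -⅛*(-106175/44) = 106175/352 ≈ 301.63)
H(-32) - c = 10 - 1*106175/352 = 10 - 106175/352 = -102655/352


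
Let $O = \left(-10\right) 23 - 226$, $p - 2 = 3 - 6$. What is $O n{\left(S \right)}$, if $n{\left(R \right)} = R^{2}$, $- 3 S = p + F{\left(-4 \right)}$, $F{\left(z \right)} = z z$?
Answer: $-11400$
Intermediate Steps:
$F{\left(z \right)} = z^{2}$
$p = -1$ ($p = 2 + \left(3 - 6\right) = 2 - 3 = -1$)
$O = -456$ ($O = -230 - 226 = -456$)
$S = -5$ ($S = - \frac{-1 + \left(-4\right)^{2}}{3} = - \frac{-1 + 16}{3} = \left(- \frac{1}{3}\right) 15 = -5$)
$O n{\left(S \right)} = - 456 \left(-5\right)^{2} = \left(-456\right) 25 = -11400$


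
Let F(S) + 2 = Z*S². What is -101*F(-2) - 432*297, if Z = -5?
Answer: -126082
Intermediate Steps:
F(S) = -2 - 5*S²
-101*F(-2) - 432*297 = -101*(-2 - 5*(-2)²) - 432*297 = -101*(-2 - 5*4) - 128304 = -101*(-2 - 20) - 128304 = -101*(-22) - 128304 = 2222 - 128304 = -126082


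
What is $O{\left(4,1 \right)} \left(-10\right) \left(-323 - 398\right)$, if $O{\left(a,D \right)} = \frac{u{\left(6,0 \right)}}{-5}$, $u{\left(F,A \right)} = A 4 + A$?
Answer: $0$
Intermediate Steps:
$u{\left(F,A \right)} = 5 A$ ($u{\left(F,A \right)} = 4 A + A = 5 A$)
$O{\left(a,D \right)} = 0$ ($O{\left(a,D \right)} = \frac{5 \cdot 0}{-5} = 0 \left(- \frac{1}{5}\right) = 0$)
$O{\left(4,1 \right)} \left(-10\right) \left(-323 - 398\right) = 0 \left(-10\right) \left(-323 - 398\right) = 0 \left(-721\right) = 0$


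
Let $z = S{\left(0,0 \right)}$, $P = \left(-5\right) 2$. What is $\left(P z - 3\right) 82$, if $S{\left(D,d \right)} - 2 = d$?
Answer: $-1886$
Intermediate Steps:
$P = -10$
$S{\left(D,d \right)} = 2 + d$
$z = 2$ ($z = 2 + 0 = 2$)
$\left(P z - 3\right) 82 = \left(\left(-10\right) 2 - 3\right) 82 = \left(-20 - 3\right) 82 = \left(-23\right) 82 = -1886$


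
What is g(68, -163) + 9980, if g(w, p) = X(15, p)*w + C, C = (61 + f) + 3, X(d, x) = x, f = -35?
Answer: -1075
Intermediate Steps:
C = 29 (C = (61 - 35) + 3 = 26 + 3 = 29)
g(w, p) = 29 + p*w (g(w, p) = p*w + 29 = 29 + p*w)
g(68, -163) + 9980 = (29 - 163*68) + 9980 = (29 - 11084) + 9980 = -11055 + 9980 = -1075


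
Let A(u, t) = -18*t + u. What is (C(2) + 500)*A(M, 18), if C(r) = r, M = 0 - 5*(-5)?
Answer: -150098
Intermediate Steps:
M = 25 (M = 0 + 25 = 25)
A(u, t) = u - 18*t
(C(2) + 500)*A(M, 18) = (2 + 500)*(25 - 18*18) = 502*(25 - 324) = 502*(-299) = -150098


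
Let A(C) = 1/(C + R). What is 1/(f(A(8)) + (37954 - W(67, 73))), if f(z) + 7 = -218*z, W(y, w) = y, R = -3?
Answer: 5/189182 ≈ 2.6430e-5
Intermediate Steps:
A(C) = 1/(-3 + C) (A(C) = 1/(C - 3) = 1/(-3 + C))
f(z) = -7 - 218*z
1/(f(A(8)) + (37954 - W(67, 73))) = 1/((-7 - 218/(-3 + 8)) + (37954 - 1*67)) = 1/((-7 - 218/5) + (37954 - 67)) = 1/((-7 - 218*⅕) + 37887) = 1/((-7 - 218/5) + 37887) = 1/(-253/5 + 37887) = 1/(189182/5) = 5/189182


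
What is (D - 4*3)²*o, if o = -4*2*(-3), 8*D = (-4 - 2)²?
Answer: 1350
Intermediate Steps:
D = 9/2 (D = (-4 - 2)²/8 = (⅛)*(-6)² = (⅛)*36 = 9/2 ≈ 4.5000)
o = 24 (o = -8*(-3) = 24)
(D - 4*3)²*o = (9/2 - 4*3)²*24 = (9/2 - 12)²*24 = (-15/2)²*24 = (225/4)*24 = 1350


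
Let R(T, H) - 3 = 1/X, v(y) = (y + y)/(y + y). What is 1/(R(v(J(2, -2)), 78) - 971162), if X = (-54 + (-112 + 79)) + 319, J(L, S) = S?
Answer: -232/225308887 ≈ -1.0297e-6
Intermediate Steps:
v(y) = 1 (v(y) = (2*y)/((2*y)) = (2*y)*(1/(2*y)) = 1)
X = 232 (X = (-54 - 33) + 319 = -87 + 319 = 232)
R(T, H) = 697/232 (R(T, H) = 3 + 1/232 = 697/232)
1/(R(v(J(2, -2)), 78) - 971162) = 1/(697/232 - 971162) = 1/(-225308887/232) = -232/225308887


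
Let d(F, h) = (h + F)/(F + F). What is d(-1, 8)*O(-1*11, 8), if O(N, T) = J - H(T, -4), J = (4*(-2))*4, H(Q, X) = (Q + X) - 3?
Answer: 231/2 ≈ 115.50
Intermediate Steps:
H(Q, X) = -3 + Q + X
d(F, h) = (F + h)/(2*F) (d(F, h) = (F + h)/((2*F)) = (F + h)*(1/(2*F)) = (F + h)/(2*F))
J = -32 (J = -8*4 = -32)
O(N, T) = -25 - T (O(N, T) = -32 - (-3 + T - 4) = -32 - (-7 + T) = -32 + (7 - T) = -25 - T)
d(-1, 8)*O(-1*11, 8) = ((1/2)*(-1 + 8)/(-1))*(-25 - 1*8) = ((1/2)*(-1)*7)*(-25 - 8) = -7/2*(-33) = 231/2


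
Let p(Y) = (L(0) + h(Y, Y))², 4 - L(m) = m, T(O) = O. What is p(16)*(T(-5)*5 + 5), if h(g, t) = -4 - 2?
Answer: -80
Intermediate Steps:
h(g, t) = -6
L(m) = 4 - m
p(Y) = 4 (p(Y) = ((4 - 1*0) - 6)² = ((4 + 0) - 6)² = (4 - 6)² = (-2)² = 4)
p(16)*(T(-5)*5 + 5) = 4*(-5*5 + 5) = 4*(-25 + 5) = 4*(-20) = -80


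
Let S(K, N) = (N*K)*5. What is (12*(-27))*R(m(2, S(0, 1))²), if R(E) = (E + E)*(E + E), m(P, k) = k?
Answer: 0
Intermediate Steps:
S(K, N) = 5*K*N (S(K, N) = (K*N)*5 = 5*K*N)
R(E) = 4*E² (R(E) = (2*E)*(2*E) = 4*E²)
(12*(-27))*R(m(2, S(0, 1))²) = (12*(-27))*(4*((5*0*1)²)²) = -1296*(0²)² = -1296*0² = -1296*0 = -324*0 = 0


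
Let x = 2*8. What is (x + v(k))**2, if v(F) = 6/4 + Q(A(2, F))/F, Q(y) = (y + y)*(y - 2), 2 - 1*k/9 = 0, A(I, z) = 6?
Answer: 14641/36 ≈ 406.69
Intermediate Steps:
k = 18 (k = 18 - 9*0 = 18 + 0 = 18)
Q(y) = 2*y*(-2 + y) (Q(y) = (2*y)*(-2 + y) = 2*y*(-2 + y))
x = 16
v(F) = 3/2 + 48/F (v(F) = 6/4 + (2*6*(-2 + 6))/F = 6*(1/4) + (2*6*4)/F = 3/2 + 48/F)
(x + v(k))**2 = (16 + (3/2 + 48/18))**2 = (16 + (3/2 + 48*(1/18)))**2 = (16 + (3/2 + 8/3))**2 = (16 + 25/6)**2 = (121/6)**2 = 14641/36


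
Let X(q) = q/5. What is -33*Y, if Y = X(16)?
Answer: -528/5 ≈ -105.60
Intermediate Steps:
X(q) = q/5 (X(q) = q*(⅕) = q/5)
Y = 16/5 (Y = (⅕)*16 = 16/5 ≈ 3.2000)
-33*Y = -33*16/5 = -528/5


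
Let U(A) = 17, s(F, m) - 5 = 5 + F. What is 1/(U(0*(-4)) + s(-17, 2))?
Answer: 1/10 ≈ 0.10000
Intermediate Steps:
s(F, m) = 10 + F (s(F, m) = 5 + (5 + F) = 10 + F)
1/(U(0*(-4)) + s(-17, 2)) = 1/(17 + (10 - 17)) = 1/(17 - 7) = 1/10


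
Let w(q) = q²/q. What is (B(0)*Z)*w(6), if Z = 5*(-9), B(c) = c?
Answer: 0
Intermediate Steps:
w(q) = q
Z = -45
(B(0)*Z)*w(6) = (0*(-45))*6 = 0*6 = 0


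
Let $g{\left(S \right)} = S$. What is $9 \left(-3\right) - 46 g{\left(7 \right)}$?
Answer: $-349$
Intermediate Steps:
$9 \left(-3\right) - 46 g{\left(7 \right)} = 9 \left(-3\right) - 322 = -27 - 322 = -349$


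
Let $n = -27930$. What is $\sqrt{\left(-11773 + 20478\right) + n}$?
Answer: $5 i \sqrt{769} \approx 138.65 i$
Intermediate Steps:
$\sqrt{\left(-11773 + 20478\right) + n} = \sqrt{\left(-11773 + 20478\right) - 27930} = \sqrt{8705 - 27930} = \sqrt{-19225} = 5 i \sqrt{769}$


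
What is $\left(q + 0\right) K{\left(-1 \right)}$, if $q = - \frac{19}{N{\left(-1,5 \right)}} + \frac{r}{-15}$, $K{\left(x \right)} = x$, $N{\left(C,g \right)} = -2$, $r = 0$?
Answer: $- \frac{19}{2} \approx -9.5$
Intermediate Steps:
$q = \frac{19}{2}$ ($q = - \frac{19}{-2} + \frac{0}{-15} = \left(-19\right) \left(- \frac{1}{2}\right) + 0 \left(- \frac{1}{15}\right) = \frac{19}{2} + 0 = \frac{19}{2} \approx 9.5$)
$\left(q + 0\right) K{\left(-1 \right)} = \left(\frac{19}{2} + 0\right) \left(-1\right) = \frac{19}{2} \left(-1\right) = - \frac{19}{2}$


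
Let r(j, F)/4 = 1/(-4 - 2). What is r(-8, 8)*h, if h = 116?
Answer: -232/3 ≈ -77.333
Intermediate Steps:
r(j, F) = -⅔ (r(j, F) = 4/(-4 - 2) = 4/(-6) = 4*(-⅙) = -⅔)
r(-8, 8)*h = -⅔*116 = -232/3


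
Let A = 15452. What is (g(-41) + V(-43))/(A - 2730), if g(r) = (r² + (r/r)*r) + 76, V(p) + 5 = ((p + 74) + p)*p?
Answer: 2227/12722 ≈ 0.17505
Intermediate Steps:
V(p) = -5 + p*(74 + 2*p) (V(p) = -5 + ((p + 74) + p)*p = -5 + ((74 + p) + p)*p = -5 + (74 + 2*p)*p = -5 + p*(74 + 2*p))
g(r) = 76 + r + r² (g(r) = (r² + 1*r) + 76 = (r² + r) + 76 = (r + r²) + 76 = 76 + r + r²)
(g(-41) + V(-43))/(A - 2730) = ((76 - 41 + (-41)²) + (-5 + 2*(-43)² + 74*(-43)))/(15452 - 2730) = ((76 - 41 + 1681) + (-5 + 2*1849 - 3182))/12722 = (1716 + (-5 + 3698 - 3182))*(1/12722) = (1716 + 511)*(1/12722) = 2227*(1/12722) = 2227/12722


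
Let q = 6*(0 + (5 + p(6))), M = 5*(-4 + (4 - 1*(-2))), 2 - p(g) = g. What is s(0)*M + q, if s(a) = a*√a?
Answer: 6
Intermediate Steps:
p(g) = 2 - g
M = 10 (M = 5*(-4 + (4 + 2)) = 5*(-4 + 6) = 5*2 = 10)
s(a) = a^(3/2)
q = 6 (q = 6*(0 + (5 + (2 - 1*6))) = 6*(0 + (5 + (2 - 6))) = 6*(0 + (5 - 4)) = 6*(0 + 1) = 6*1 = 6)
s(0)*M + q = 0^(3/2)*10 + 6 = 0*10 + 6 = 0 + 6 = 6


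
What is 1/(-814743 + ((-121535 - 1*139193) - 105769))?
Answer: -1/1181240 ≈ -8.4657e-7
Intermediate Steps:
1/(-814743 + ((-121535 - 1*139193) - 105769)) = 1/(-814743 + ((-121535 - 139193) - 105769)) = 1/(-814743 + (-260728 - 105769)) = 1/(-814743 - 366497) = 1/(-1181240) = -1/1181240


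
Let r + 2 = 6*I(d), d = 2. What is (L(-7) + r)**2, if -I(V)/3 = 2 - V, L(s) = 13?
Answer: 121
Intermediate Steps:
I(V) = -6 + 3*V (I(V) = -3*(2 - V) = -6 + 3*V)
r = -2 (r = -2 + 6*(-6 + 3*2) = -2 + 6*(-6 + 6) = -2 + 6*0 = -2 + 0 = -2)
(L(-7) + r)**2 = (13 - 2)**2 = 11**2 = 121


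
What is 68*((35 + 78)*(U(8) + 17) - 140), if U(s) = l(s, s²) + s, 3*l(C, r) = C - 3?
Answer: 586160/3 ≈ 1.9539e+5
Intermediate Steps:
l(C, r) = -1 + C/3 (l(C, r) = (C - 3)/3 = (-3 + C)/3 = -1 + C/3)
U(s) = -1 + 4*s/3 (U(s) = (-1 + s/3) + s = -1 + 4*s/3)
68*((35 + 78)*(U(8) + 17) - 140) = 68*((35 + 78)*((-1 + (4/3)*8) + 17) - 140) = 68*(113*((-1 + 32/3) + 17) - 140) = 68*(113*(29/3 + 17) - 140) = 68*(113*(80/3) - 140) = 68*(9040/3 - 140) = 68*(8620/3) = 586160/3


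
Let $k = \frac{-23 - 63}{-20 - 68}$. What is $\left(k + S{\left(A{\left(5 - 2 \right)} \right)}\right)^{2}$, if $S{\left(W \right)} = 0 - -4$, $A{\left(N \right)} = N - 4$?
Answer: $\frac{47961}{1936} \approx 24.773$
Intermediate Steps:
$A{\left(N \right)} = -4 + N$
$S{\left(W \right)} = 4$ ($S{\left(W \right)} = 0 + 4 = 4$)
$k = \frac{43}{44}$ ($k = - \frac{86}{-88} = \left(-86\right) \left(- \frac{1}{88}\right) = \frac{43}{44} \approx 0.97727$)
$\left(k + S{\left(A{\left(5 - 2 \right)} \right)}\right)^{2} = \left(\frac{43}{44} + 4\right)^{2} = \left(\frac{219}{44}\right)^{2} = \frac{47961}{1936}$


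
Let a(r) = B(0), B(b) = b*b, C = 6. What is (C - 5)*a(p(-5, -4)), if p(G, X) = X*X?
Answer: 0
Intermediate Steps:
p(G, X) = X²
B(b) = b²
a(r) = 0 (a(r) = 0² = 0)
(C - 5)*a(p(-5, -4)) = (6 - 5)*0 = 1*0 = 0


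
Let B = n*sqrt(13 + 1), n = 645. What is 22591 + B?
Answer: 22591 + 645*sqrt(14) ≈ 25004.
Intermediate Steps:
B = 645*sqrt(14) (B = 645*sqrt(13 + 1) = 645*sqrt(14) ≈ 2413.4)
22591 + B = 22591 + 645*sqrt(14)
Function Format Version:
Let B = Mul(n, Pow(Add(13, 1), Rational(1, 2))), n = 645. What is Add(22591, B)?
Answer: Add(22591, Mul(645, Pow(14, Rational(1, 2)))) ≈ 25004.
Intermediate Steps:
B = Mul(645, Pow(14, Rational(1, 2))) (B = Mul(645, Pow(Add(13, 1), Rational(1, 2))) = Mul(645, Pow(14, Rational(1, 2))) ≈ 2413.4)
Add(22591, B) = Add(22591, Mul(645, Pow(14, Rational(1, 2))))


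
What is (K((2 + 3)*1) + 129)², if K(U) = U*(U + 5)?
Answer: 32041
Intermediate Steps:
K(U) = U*(5 + U)
(K((2 + 3)*1) + 129)² = (((2 + 3)*1)*(5 + (2 + 3)*1) + 129)² = ((5*1)*(5 + 5*1) + 129)² = (5*(5 + 5) + 129)² = (5*10 + 129)² = (50 + 129)² = 179² = 32041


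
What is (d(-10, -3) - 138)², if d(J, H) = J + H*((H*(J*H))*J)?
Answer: 8111104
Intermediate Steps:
d(J, H) = J + H³*J² (d(J, H) = J + H*((H*(H*J))*J) = J + H*((J*H²)*J) = J + H*(H²*J²) = J + H³*J²)
(d(-10, -3) - 138)² = (-10*(1 - 10*(-3)³) - 138)² = (-10*(1 - 10*(-27)) - 138)² = (-10*(1 + 270) - 138)² = (-10*271 - 138)² = (-2710 - 138)² = (-2848)² = 8111104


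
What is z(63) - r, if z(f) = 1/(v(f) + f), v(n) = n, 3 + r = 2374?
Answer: -298745/126 ≈ -2371.0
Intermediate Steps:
r = 2371 (r = -3 + 2374 = 2371)
z(f) = 1/(2*f) (z(f) = 1/(f + f) = 1/(2*f))
z(63) - r = (½)/63 - 1*2371 = (½)*(1/63) - 2371 = 1/126 - 2371 = -298745/126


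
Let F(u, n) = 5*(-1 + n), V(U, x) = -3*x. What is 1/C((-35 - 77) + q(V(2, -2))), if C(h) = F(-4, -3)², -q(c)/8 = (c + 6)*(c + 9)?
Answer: 1/400 ≈ 0.0025000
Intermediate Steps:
q(c) = -8*(6 + c)*(9 + c) (q(c) = -8*(c + 6)*(c + 9) = -8*(6 + c)*(9 + c))
F(u, n) = -5 + 5*n
C(h) = 400 (C(h) = (-5 + 5*(-3))² = (-5 - 15)² = (-20)² = 400)
1/C((-35 - 77) + q(V(2, -2))) = 1/400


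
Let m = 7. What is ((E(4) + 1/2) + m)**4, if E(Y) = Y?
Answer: 279841/16 ≈ 17490.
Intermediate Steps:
((E(4) + 1/2) + m)**4 = ((4 + 1/2) + 7)**4 = (9/2 + 7)**4 = (23/2)**4 = 279841/16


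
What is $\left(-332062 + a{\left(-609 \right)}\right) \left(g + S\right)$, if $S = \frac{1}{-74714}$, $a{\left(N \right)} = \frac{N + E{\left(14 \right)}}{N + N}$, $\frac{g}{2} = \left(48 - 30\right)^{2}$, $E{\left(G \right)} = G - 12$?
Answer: $- \frac{19581357694885939}{91001652} \approx -2.1518 \cdot 10^{8}$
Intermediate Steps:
$E{\left(G \right)} = -12 + G$
$g = 648$ ($g = 2 \left(48 - 30\right)^{2} = 2 \cdot 18^{2} = 2 \cdot 324 = 648$)
$a{\left(N \right)} = \frac{2 + N}{2 N}$ ($a{\left(N \right)} = \frac{N + \left(-12 + 14\right)}{N + N} = \frac{N + 2}{2 N} = \left(2 + N\right) \frac{1}{2 N} = \frac{2 + N}{2 N}$)
$S = - \frac{1}{74714} \approx -1.3384 \cdot 10^{-5}$
$\left(-332062 + a{\left(-609 \right)}\right) \left(g + S\right) = \left(-332062 + \frac{2 - 609}{2 \left(-609\right)}\right) \left(648 - \frac{1}{74714}\right) = \left(-332062 + \frac{1}{2} \left(- \frac{1}{609}\right) \left(-607\right)\right) \frac{48414671}{74714} = \left(-332062 + \frac{607}{1218}\right) \frac{48414671}{74714} = \left(- \frac{404450909}{1218}\right) \frac{48414671}{74714} = - \frac{19581357694885939}{91001652}$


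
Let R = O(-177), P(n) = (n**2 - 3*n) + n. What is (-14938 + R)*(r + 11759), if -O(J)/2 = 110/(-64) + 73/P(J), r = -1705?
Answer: -38058161431345/253464 ≈ -1.5015e+8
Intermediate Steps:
P(n) = n**2 - 2*n
O(J) = 55/16 - 146/(J*(-2 + J)) (O(J) = -2*(110/(-64) + 73/((J*(-2 + J)))) = -2*(110*(-1/64) + 73*(1/(J*(-2 + J)))) = -2*(-55/32 + 73/(J*(-2 + J))) = 55/16 - 146/(J*(-2 + J)))
R = 1740229/506928 (R = (1/16)*(-2336 + 55*(-177)*(-2 - 177))/(-177*(-2 - 177)) = (1/16)*(-1/177)*(-2336 + 55*(-177)*(-179))/(-179) = (1/16)*(-1/177)*(-1/179)*(-2336 + 1742565) = (1/16)*(-1/177)*(-1/179)*1740229 = 1740229/506928 ≈ 3.4329)
(-14938 + R)*(r + 11759) = (-14938 + 1740229/506928)*(-1705 + 11759) = -7570750235/506928*10054 = -38058161431345/253464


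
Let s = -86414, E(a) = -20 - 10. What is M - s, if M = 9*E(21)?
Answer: 86144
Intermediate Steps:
E(a) = -30
M = -270 (M = 9*(-30) = -270)
M - s = -270 - 1*(-86414) = -270 + 86414 = 86144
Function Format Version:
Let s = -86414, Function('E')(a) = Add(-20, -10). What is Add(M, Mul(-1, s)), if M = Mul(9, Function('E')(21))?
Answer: 86144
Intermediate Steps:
Function('E')(a) = -30
M = -270 (M = Mul(9, -30) = -270)
Add(M, Mul(-1, s)) = Add(-270, Mul(-1, -86414)) = Add(-270, 86414) = 86144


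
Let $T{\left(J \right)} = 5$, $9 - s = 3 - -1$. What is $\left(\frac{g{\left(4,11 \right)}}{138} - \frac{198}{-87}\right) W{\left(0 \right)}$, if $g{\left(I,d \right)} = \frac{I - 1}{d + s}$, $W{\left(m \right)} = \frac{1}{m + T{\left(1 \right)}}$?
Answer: $\frac{9721}{21344} \approx 0.45544$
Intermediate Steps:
$s = 5$ ($s = 9 - \left(3 - -1\right) = 9 - \left(3 + 1\right) = 9 - 4 = 5$)
$W{\left(m \right)} = \frac{1}{5 + m}$ ($W{\left(m \right)} = \frac{1}{m + 5} = \frac{1}{5 + m}$)
$g{\left(I,d \right)} = \frac{-1 + I}{5 + d}$ ($g{\left(I,d \right)} = \frac{I - 1}{d + 5} = \frac{-1 + I}{5 + d}$)
$\left(\frac{g{\left(4,11 \right)}}{138} - \frac{198}{-87}\right) W{\left(0 \right)} = \frac{\frac{\frac{1}{5 + 11} \left(-1 + 4\right)}{138} - \frac{198}{-87}}{5 + 0} = \frac{\frac{1}{16} \cdot 3 \cdot \frac{1}{138} - - \frac{66}{29}}{5} = \left(\frac{1}{16} \cdot 3 \cdot \frac{1}{138} + \frac{66}{29}\right) \frac{1}{5} = \left(\frac{3}{16} \cdot \frac{1}{138} + \frac{66}{29}\right) \frac{1}{5} = \left(\frac{1}{736} + \frac{66}{29}\right) \frac{1}{5} = \frac{48605}{21344} \cdot \frac{1}{5} = \frac{9721}{21344}$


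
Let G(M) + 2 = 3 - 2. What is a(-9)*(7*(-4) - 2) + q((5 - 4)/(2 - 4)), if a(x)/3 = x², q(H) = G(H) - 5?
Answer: -7296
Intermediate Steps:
G(M) = -1 (G(M) = -2 + (3 - 2) = -2 + 1 = -1)
q(H) = -6 (q(H) = -1 - 5 = -6)
a(x) = 3*x²
a(-9)*(7*(-4) - 2) + q((5 - 4)/(2 - 4)) = (3*(-9)²)*(7*(-4) - 2) - 6 = (3*81)*(-28 - 2) - 6 = 243*(-30) - 6 = -7290 - 6 = -7296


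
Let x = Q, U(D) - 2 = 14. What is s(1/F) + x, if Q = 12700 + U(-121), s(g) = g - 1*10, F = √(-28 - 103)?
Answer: 12706 - I*√131/131 ≈ 12706.0 - 0.08737*I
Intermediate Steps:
F = I*√131 (F = √(-131) = I*√131 ≈ 11.446*I)
s(g) = -10 + g (s(g) = g - 10 = -10 + g)
U(D) = 16 (U(D) = 2 + 14 = 16)
Q = 12716 (Q = 12700 + 16 = 12716)
x = 12716
s(1/F) + x = (-10 + 1/(I*√131)) + 12716 = (-10 - I*√131/131) + 12716 = 12706 - I*√131/131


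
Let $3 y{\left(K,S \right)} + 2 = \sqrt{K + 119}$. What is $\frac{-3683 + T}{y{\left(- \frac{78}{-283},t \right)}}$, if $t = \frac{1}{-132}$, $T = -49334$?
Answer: $- \frac{90022866}{32623} - \frac{159051 \sqrt{9552665}}{32623} \approx -17828.0$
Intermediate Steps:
$t = - \frac{1}{132} \approx -0.0075758$
$y{\left(K,S \right)} = - \frac{2}{3} + \frac{\sqrt{119 + K}}{3}$ ($y{\left(K,S \right)} = - \frac{2}{3} + \frac{\sqrt{K + 119}}{3} = - \frac{2}{3} + \frac{\sqrt{119 + K}}{3}$)
$\frac{-3683 + T}{y{\left(- \frac{78}{-283},t \right)}} = \frac{-3683 - 49334}{- \frac{2}{3} + \frac{\sqrt{119 - \frac{78}{-283}}}{3}} = - \frac{53017}{- \frac{2}{3} + \frac{\sqrt{119 - - \frac{78}{283}}}{3}} = - \frac{53017}{- \frac{2}{3} + \frac{\sqrt{119 + \frac{78}{283}}}{3}} = - \frac{53017}{- \frac{2}{3} + \frac{\sqrt{\frac{33755}{283}}}{3}} = - \frac{53017}{- \frac{2}{3} + \frac{\frac{1}{283} \sqrt{9552665}}{3}} = - \frac{53017}{- \frac{2}{3} + \frac{\sqrt{9552665}}{849}}$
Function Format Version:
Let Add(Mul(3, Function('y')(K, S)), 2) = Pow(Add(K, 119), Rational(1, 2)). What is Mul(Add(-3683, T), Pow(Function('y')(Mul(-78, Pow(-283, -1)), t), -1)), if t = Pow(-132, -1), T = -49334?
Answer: Add(Rational(-90022866, 32623), Mul(Rational(-159051, 32623), Pow(9552665, Rational(1, 2)))) ≈ -17828.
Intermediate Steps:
t = Rational(-1, 132) ≈ -0.0075758
Function('y')(K, S) = Add(Rational(-2, 3), Mul(Rational(1, 3), Pow(Add(119, K), Rational(1, 2)))) (Function('y')(K, S) = Add(Rational(-2, 3), Mul(Rational(1, 3), Pow(Add(K, 119), Rational(1, 2)))) = Add(Rational(-2, 3), Mul(Rational(1, 3), Pow(Add(119, K), Rational(1, 2)))))
Mul(Add(-3683, T), Pow(Function('y')(Mul(-78, Pow(-283, -1)), t), -1)) = Mul(Add(-3683, -49334), Pow(Add(Rational(-2, 3), Mul(Rational(1, 3), Pow(Add(119, Mul(-78, Pow(-283, -1))), Rational(1, 2)))), -1)) = Mul(-53017, Pow(Add(Rational(-2, 3), Mul(Rational(1, 3), Pow(Add(119, Mul(-78, Rational(-1, 283))), Rational(1, 2)))), -1)) = Mul(-53017, Pow(Add(Rational(-2, 3), Mul(Rational(1, 3), Pow(Add(119, Rational(78, 283)), Rational(1, 2)))), -1)) = Mul(-53017, Pow(Add(Rational(-2, 3), Mul(Rational(1, 3), Pow(Rational(33755, 283), Rational(1, 2)))), -1)) = Mul(-53017, Pow(Add(Rational(-2, 3), Mul(Rational(1, 3), Mul(Rational(1, 283), Pow(9552665, Rational(1, 2))))), -1)) = Mul(-53017, Pow(Add(Rational(-2, 3), Mul(Rational(1, 849), Pow(9552665, Rational(1, 2)))), -1))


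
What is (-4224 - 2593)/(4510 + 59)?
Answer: -6817/4569 ≈ -1.4920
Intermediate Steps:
(-4224 - 2593)/(4510 + 59) = -6817/4569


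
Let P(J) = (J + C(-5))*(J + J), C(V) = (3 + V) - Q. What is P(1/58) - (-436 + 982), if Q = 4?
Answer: -918719/1682 ≈ -546.21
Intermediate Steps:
C(V) = -1 + V (C(V) = (3 + V) - 1*4 = (3 + V) - 4 = -1 + V)
P(J) = 2*J*(-6 + J) (P(J) = (J + (-1 - 5))*(J + J) = (J - 6)*(2*J) = (-6 + J)*(2*J) = 2*J*(-6 + J))
P(1/58) - (-436 + 982) = 2*(-6 + 1/58)/58 - (-436 + 982) = 2*(1/58)*(-6 + 1/58) - 1*546 = 2*(1/58)*(-347/58) - 546 = -347/1682 - 546 = -918719/1682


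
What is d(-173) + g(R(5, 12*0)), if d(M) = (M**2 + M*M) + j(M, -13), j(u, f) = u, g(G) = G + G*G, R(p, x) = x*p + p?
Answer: 59715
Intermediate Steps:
R(p, x) = p + p*x (R(p, x) = p*x + p = p + p*x)
g(G) = G + G**2
d(M) = M + 2*M**2 (d(M) = (M**2 + M*M) + M = (M**2 + M**2) + M = 2*M**2 + M = M + 2*M**2)
d(-173) + g(R(5, 12*0)) = -173*(1 + 2*(-173)) + (5*(1 + 12*0))*(1 + 5*(1 + 12*0)) = -173*(1 - 346) + (5*(1 + 0))*(1 + 5*(1 + 0)) = -173*(-345) + (5*1)*(1 + 5*1) = 59685 + 5*(1 + 5) = 59685 + 5*6 = 59685 + 30 = 59715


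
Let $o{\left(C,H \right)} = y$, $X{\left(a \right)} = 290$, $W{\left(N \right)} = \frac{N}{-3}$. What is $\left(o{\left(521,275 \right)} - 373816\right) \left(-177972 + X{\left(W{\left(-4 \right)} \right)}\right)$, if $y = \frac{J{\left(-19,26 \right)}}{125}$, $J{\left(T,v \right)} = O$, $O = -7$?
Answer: $\frac{8302548057774}{125} \approx 6.642 \cdot 10^{10}$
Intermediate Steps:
$W{\left(N \right)} = - \frac{N}{3}$ ($W{\left(N \right)} = N \left(- \frac{1}{3}\right) = - \frac{N}{3}$)
$J{\left(T,v \right)} = -7$
$y = - \frac{7}{125} \approx -0.056$
$o{\left(C,H \right)} = - \frac{7}{125}$
$\left(o{\left(521,275 \right)} - 373816\right) \left(-177972 + X{\left(W{\left(-4 \right)} \right)}\right) = \left(- \frac{7}{125} - 373816\right) \left(-177972 + 290\right) = \left(- \frac{46727007}{125}\right) \left(-177682\right) = \frac{8302548057774}{125}$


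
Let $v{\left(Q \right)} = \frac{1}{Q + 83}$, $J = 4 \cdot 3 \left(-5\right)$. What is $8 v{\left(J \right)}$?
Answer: $\frac{8}{23} \approx 0.34783$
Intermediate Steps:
$J = -60$ ($J = 12 \left(-5\right) = -60$)
$v{\left(Q \right)} = \frac{1}{83 + Q}$
$8 v{\left(J \right)} = \frac{8}{83 - 60} = \frac{8}{23}$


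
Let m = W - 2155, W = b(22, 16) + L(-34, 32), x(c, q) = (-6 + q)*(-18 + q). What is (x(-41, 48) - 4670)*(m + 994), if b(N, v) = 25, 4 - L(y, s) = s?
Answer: 3969240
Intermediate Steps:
L(y, s) = 4 - s
x(c, q) = (-18 + q)*(-6 + q)
W = -3 (W = 25 + (4 - 1*32) = 25 + (4 - 32) = 25 - 28 = -3)
m = -2158 (m = -3 - 2155 = -2158)
(x(-41, 48) - 4670)*(m + 994) = ((108 + 48² - 24*48) - 4670)*(-2158 + 994) = ((108 + 2304 - 1152) - 4670)*(-1164) = (1260 - 4670)*(-1164) = -3410*(-1164) = 3969240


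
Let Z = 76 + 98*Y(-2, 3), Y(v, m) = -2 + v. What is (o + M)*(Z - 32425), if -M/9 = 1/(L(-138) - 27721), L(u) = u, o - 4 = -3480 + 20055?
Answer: -15122228748170/27859 ≈ -5.4281e+8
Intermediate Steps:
o = 16579 (o = 4 + (-3480 + 20055) = 4 + 16575 = 16579)
M = 9/27859 (M = -9/(-138 - 27721) = -9/(-27859) = -9*(-1/27859) = 9/27859 ≈ 0.00032306)
Z = -316 (Z = 76 + 98*(-2 - 2) = 76 + 98*(-4) = 76 - 392 = -316)
(o + M)*(Z - 32425) = (16579 + 9/27859)*(-316 - 32425) = (461874370/27859)*(-32741) = -15122228748170/27859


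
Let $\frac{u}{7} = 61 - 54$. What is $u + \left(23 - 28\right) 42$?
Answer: $-161$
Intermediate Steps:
$u = 49$ ($u = 7 \left(61 - 54\right) = 7 \cdot 7 = 49$)
$u + \left(23 - 28\right) 42 = 49 + \left(23 - 28\right) 42 = 49 - 210 = -161$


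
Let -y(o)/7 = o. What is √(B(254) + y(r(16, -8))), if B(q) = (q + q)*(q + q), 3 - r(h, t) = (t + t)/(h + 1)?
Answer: √74572523/17 ≈ 507.97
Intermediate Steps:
r(h, t) = 3 - 2*t/(1 + h) (r(h, t) = 3 - (t + t)/(h + 1) = 3 - 2*t/(1 + h))
B(q) = 4*q² (B(q) = (2*q)*(2*q) = 4*q²)
y(o) = -7*o
√(B(254) + y(r(16, -8))) = √(4*254² - 7*(3 - 2*(-8) + 3*16)/(1 + 16)) = √(4*64516 - 7*(3 + 16 + 48)/17) = √(258064 - 7*67/17) = √(258064 - 469/17) = √(4386619/17) = √74572523/17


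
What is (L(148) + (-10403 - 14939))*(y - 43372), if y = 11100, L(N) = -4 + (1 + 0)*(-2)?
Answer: 818030656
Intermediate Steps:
L(N) = -6 (L(N) = -4 + 1*(-2) = -4 - 2 = -6)
(L(148) + (-10403 - 14939))*(y - 43372) = (-6 + (-10403 - 14939))*(11100 - 43372) = (-6 - 25342)*(-32272) = -25348*(-32272) = 818030656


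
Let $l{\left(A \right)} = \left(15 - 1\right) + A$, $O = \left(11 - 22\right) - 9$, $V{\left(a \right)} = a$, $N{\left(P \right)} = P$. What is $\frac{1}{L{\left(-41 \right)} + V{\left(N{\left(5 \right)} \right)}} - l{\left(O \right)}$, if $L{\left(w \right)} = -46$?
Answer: $\frac{245}{41} \approx 5.9756$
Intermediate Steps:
$O = -20$ ($O = -11 - 9 = -20$)
$l{\left(A \right)} = 14 + A$
$\frac{1}{L{\left(-41 \right)} + V{\left(N{\left(5 \right)} \right)}} - l{\left(O \right)} = \frac{1}{-46 + 5} - \left(14 - 20\right) = \frac{1}{-41} - -6 = - \frac{1}{41} + 6 = \frac{245}{41}$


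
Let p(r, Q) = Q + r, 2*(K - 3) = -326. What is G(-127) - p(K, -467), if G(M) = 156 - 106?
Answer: 677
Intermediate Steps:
K = -160 (K = 3 + (½)*(-326) = 3 - 163 = -160)
G(M) = 50
G(-127) - p(K, -467) = 50 - (-467 - 160) = 50 - 1*(-627) = 50 + 627 = 677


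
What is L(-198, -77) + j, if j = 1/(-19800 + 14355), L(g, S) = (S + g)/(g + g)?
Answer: 15121/21780 ≈ 0.69426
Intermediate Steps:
L(g, S) = (S + g)/(2*g) (L(g, S) = (S + g)/((2*g)) = (S + g)*(1/(2*g)) = (S + g)/(2*g))
j = -1/5445 (j = 1/(-5445) = -1/5445 ≈ -0.00018365)
L(-198, -77) + j = (1/2)*(-77 - 198)/(-198) - 1/5445 = (1/2)*(-1/198)*(-275) - 1/5445 = 25/36 - 1/5445 = 15121/21780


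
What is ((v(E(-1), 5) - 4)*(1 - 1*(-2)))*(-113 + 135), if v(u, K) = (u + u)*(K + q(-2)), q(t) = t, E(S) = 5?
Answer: 1716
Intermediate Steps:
v(u, K) = 2*u*(-2 + K) (v(u, K) = (u + u)*(K - 2) = (2*u)*(-2 + K) = 2*u*(-2 + K))
((v(E(-1), 5) - 4)*(1 - 1*(-2)))*(-113 + 135) = ((2*5*(-2 + 5) - 4)*(1 - 1*(-2)))*(-113 + 135) = ((2*5*3 - 4)*(1 + 2))*22 = ((30 - 4)*3)*22 = (26*3)*22 = 78*22 = 1716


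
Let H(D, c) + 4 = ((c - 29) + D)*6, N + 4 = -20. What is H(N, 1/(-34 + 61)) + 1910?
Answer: 14294/9 ≈ 1588.2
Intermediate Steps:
N = -24 (N = -4 - 20 = -24)
H(D, c) = -178 + 6*D + 6*c (H(D, c) = -4 + ((c - 29) + D)*6 = -4 + ((-29 + c) + D)*6 = -4 + (-29 + D + c)*6 = -4 + (-174 + 6*D + 6*c) = -178 + 6*D + 6*c)
H(N, 1/(-34 + 61)) + 1910 = (-178 + 6*(-24) + 6/(-34 + 61)) + 1910 = (-178 - 144 + 6/27) + 1910 = (-178 - 144 + 6*(1/27)) + 1910 = (-178 - 144 + 2/9) + 1910 = -2896/9 + 1910 = 14294/9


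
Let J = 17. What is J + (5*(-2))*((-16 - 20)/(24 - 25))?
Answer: -343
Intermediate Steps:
J + (5*(-2))*((-16 - 20)/(24 - 25)) = 17 + (5*(-2))*((-16 - 20)/(24 - 25)) = 17 - (-360)/(-1) = 17 - (-360)*(-1) = 17 - 10*36 = 17 - 360 = -343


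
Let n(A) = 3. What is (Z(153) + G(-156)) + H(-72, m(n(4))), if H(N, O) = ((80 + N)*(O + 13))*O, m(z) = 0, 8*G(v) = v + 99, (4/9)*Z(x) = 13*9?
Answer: 2049/8 ≈ 256.13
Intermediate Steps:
Z(x) = 1053/4 (Z(x) = 9*(13*9)/4 = (9/4)*117 = 1053/4)
G(v) = 99/8 + v/8 (G(v) = (v + 99)/8 = (99 + v)/8 = 99/8 + v/8)
H(N, O) = O*(13 + O)*(80 + N) (H(N, O) = ((80 + N)*(13 + O))*O = ((13 + O)*(80 + N))*O = O*(13 + O)*(80 + N))
(Z(153) + G(-156)) + H(-72, m(n(4))) = (1053/4 + (99/8 + (1/8)*(-156))) + 0*(1040 + 13*(-72) + 80*0 - 72*0) = (1053/4 + (99/8 - 39/2)) + 0*(1040 - 936 + 0 + 0) = (1053/4 - 57/8) + 0*104 = 2049/8 + 0 = 2049/8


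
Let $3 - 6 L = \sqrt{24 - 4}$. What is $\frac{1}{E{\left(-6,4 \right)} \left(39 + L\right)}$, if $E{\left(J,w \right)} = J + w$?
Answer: $- \frac{711}{56149} - \frac{6 \sqrt{5}}{56149} \approx -0.012902$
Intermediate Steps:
$L = \frac{1}{2} - \frac{\sqrt{5}}{3}$ ($L = \frac{1}{2} - \frac{\sqrt{24 - 4}}{6} = \frac{1}{2} - \frac{\sqrt{20}}{6} = \frac{1}{2} - \frac{2 \sqrt{5}}{6} = \frac{1}{2} - \frac{\sqrt{5}}{3} \approx -0.24536$)
$\frac{1}{E{\left(-6,4 \right)} \left(39 + L\right)} = \frac{1}{\left(-6 + 4\right) \left(39 + \left(\frac{1}{2} - \frac{\sqrt{5}}{3}\right)\right)} = \frac{1}{\left(-2\right) \left(\frac{79}{2} - \frac{\sqrt{5}}{3}\right)} = \frac{1}{-79 + \frac{2 \sqrt{5}}{3}}$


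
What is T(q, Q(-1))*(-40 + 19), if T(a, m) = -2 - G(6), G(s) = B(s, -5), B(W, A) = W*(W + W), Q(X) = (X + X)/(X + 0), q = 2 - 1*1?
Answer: 1554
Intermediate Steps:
q = 1 (q = 2 - 1 = 1)
Q(X) = 2 (Q(X) = (2*X)/X = 2)
B(W, A) = 2*W² (B(W, A) = W*(2*W) = 2*W²)
G(s) = 2*s²
T(a, m) = -74 (T(a, m) = -2 - 2*6² = -2 - 2*36 = -2 - 1*72 = -2 - 72 = -74)
T(q, Q(-1))*(-40 + 19) = -74*(-40 + 19) = -74*(-21) = 1554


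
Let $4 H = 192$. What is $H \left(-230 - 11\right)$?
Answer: $-11568$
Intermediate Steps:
$H = 48$ ($H = \frac{1}{4} \cdot 192 = 48$)
$H \left(-230 - 11\right) = 48 \left(-230 - 11\right) = 48 \left(-241\right) = -11568$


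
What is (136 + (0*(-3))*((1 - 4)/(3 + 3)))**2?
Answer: 18496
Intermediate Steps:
(136 + (0*(-3))*((1 - 4)/(3 + 3)))**2 = (136 + 0*(-3/6))**2 = (136 + 0*(-3*1/6))**2 = (136 + 0*(-1/2))**2 = (136 + 0)**2 = 136**2 = 18496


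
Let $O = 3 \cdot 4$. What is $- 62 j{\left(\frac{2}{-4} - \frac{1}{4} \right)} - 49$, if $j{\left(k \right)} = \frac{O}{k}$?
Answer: $943$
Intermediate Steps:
$O = 12$
$j{\left(k \right)} = \frac{12}{k}$
$- 62 j{\left(\frac{2}{-4} - \frac{1}{4} \right)} - 49 = - 62 \frac{12}{\frac{2}{-4} - \frac{1}{4}} - 49 = - 62 \frac{12}{2 \left(- \frac{1}{4}\right) - \frac{1}{4}} - 49 = - 62 \frac{12}{- \frac{1}{2} - \frac{1}{4}} - 49 = - 62 \frac{12}{- \frac{3}{4}} - 49 = - 62 \cdot 12 \left(- \frac{4}{3}\right) - 49 = \left(-62\right) \left(-16\right) - 49 = 992 - 49 = 943$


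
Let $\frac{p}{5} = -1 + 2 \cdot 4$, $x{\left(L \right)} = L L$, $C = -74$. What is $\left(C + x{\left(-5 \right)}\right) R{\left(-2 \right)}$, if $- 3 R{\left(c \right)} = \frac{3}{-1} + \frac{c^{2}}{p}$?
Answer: $- \frac{707}{15} \approx -47.133$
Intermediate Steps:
$x{\left(L \right)} = L^{2}$
$p = 35$ ($p = 5 \left(-1 + 2 \cdot 4\right) = 5 \left(-1 + 8\right) = 5 \cdot 7 = 35$)
$R{\left(c \right)} = 1 - \frac{c^{2}}{105}$ ($R{\left(c \right)} = - \frac{\frac{3}{-1} + \frac{c^{2}}{35}}{3} = - \frac{3 \left(-1\right) + c^{2} \cdot \frac{1}{35}}{3} = - \frac{-3 + \frac{c^{2}}{35}}{3} = 1 - \frac{c^{2}}{105}$)
$\left(C + x{\left(-5 \right)}\right) R{\left(-2 \right)} = \left(-74 + \left(-5\right)^{2}\right) \left(1 - \frac{\left(-2\right)^{2}}{105}\right) = \left(-74 + 25\right) \left(1 - \frac{4}{105}\right) = - 49 \left(1 - \frac{4}{105}\right) = \left(-49\right) \frac{101}{105} = - \frac{707}{15}$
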